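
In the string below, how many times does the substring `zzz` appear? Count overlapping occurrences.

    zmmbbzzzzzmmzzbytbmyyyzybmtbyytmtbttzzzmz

Sliding a length-3 window over the 41 characters (39 positions):
  position 6–8: zzz
  position 7–9: zzz
  position 8–10: zzz
  position 37–39: zzz

4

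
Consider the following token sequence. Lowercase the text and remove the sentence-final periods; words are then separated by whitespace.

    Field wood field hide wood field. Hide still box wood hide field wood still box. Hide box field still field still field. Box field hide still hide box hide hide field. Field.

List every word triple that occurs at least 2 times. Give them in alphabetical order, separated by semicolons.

field hide still; field still field; wood field hide

Trigram counts meeting the condition (at least 2 times):
  field hide still: 2
  field still field: 2
  wood field hide: 2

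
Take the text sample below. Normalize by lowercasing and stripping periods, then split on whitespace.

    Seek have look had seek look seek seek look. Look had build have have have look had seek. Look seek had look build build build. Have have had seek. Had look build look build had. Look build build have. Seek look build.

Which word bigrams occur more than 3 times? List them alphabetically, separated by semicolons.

Bigram counts meeting the condition (more than 3 times):
  look build: 5
  seek look: 4

look build; seek look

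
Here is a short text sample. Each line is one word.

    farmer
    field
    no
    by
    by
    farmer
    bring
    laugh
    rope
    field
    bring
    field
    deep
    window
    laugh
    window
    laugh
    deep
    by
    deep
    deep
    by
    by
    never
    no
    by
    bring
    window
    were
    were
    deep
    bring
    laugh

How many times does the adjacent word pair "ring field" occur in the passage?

0

Scanning the 32 overlapping bigram windows for "ring field":
  (none found)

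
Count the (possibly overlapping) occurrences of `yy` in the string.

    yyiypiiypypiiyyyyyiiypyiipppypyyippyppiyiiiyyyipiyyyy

11

Sliding a length-2 window over the 53 characters (52 positions):
  position 1–2: yy
  position 14–15: yy
  position 15–16: yy
  position 16–17: yy
  position 17–18: yy
  position 31–32: yy
  position 44–45: yy
  position 45–46: yy
  position 50–51: yy
  position 51–52: yy
  … (1 more)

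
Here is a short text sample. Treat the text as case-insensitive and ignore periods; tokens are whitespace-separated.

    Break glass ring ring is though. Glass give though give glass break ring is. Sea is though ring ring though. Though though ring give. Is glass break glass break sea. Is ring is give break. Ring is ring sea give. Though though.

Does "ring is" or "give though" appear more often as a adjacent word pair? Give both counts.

"ring is" (4 vs 2)

"ring is": 4 occurrences
"give though": 2 occurrences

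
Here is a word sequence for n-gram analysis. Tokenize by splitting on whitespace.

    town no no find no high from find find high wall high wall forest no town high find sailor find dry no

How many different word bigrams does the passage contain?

20

22 tokens → 21 bigram windows in total.
Repeated bigrams (each contributes count−1 duplicates):
  high wall: 2
1 duplicate windows → 21 − 1 = 20 distinct.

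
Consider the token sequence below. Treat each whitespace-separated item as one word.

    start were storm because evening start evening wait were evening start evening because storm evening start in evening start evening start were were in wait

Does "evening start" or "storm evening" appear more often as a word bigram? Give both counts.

"evening start" (5 vs 1)

"evening start": 5 occurrences
"storm evening": 1 occurrence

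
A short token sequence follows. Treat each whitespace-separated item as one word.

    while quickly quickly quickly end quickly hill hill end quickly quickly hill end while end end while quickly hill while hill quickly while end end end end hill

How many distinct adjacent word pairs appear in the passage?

28 tokens → 27 bigram windows in total.
Repeated bigrams (each contributes count−1 duplicates):
  end end: 4
  quickly hill: 3
  quickly quickly: 3
  end quickly: 2
  end while: 2
  hill end: 2
  while end: 2
  while quickly: 2
12 duplicate windows → 27 − 12 = 15 distinct.

15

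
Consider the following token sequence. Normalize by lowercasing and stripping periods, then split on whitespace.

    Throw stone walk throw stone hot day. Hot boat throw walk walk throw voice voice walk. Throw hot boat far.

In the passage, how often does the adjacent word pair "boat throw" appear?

1

Scanning the 19 overlapping bigram windows for "boat throw":
  position 9–10: boat throw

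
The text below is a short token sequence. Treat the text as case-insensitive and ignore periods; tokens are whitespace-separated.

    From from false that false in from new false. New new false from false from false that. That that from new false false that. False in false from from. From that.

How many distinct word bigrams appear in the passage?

16

31 tokens → 30 bigram windows in total.
Repeated bigrams (each contributes count−1 duplicates):
  false from: 3
  false that: 3
  from false: 3
  from from: 3
  new false: 3
  false in: 2
  from new: 2
  that false: 2
  … (1 more repeated)
14 duplicate windows → 30 − 14 = 16 distinct.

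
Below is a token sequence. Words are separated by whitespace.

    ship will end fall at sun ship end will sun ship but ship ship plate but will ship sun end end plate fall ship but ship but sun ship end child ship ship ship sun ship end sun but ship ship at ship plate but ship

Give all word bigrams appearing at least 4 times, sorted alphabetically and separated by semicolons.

but ship; ship ship; sun ship

Bigram counts meeting the condition (at least 4 times):
  but ship: 4
  ship ship: 4
  sun ship: 4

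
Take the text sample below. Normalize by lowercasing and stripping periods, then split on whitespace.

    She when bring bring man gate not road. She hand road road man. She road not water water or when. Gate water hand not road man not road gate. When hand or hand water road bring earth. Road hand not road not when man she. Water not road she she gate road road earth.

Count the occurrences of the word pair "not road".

Scanning the 53 overlapping bigram windows for "not road":
  position 7–8: not road
  position 24–25: not road
  position 27–28: not road
  position 40–41: not road
  position 47–48: not road

5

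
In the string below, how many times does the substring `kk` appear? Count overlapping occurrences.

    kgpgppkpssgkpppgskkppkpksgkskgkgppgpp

1

Sliding a length-2 window over the 37 characters (36 positions):
  position 18–19: kk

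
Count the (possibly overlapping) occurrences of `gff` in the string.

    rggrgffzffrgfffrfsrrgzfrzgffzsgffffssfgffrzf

Sliding a length-3 window over the 44 characters (42 positions):
  position 5–7: gff
  position 12–14: gff
  position 26–28: gff
  position 31–33: gff
  position 39–41: gff

5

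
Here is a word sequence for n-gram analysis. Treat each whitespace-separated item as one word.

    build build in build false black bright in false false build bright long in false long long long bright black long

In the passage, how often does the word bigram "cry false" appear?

0

Scanning the 20 overlapping bigram windows for "cry false":
  (none found)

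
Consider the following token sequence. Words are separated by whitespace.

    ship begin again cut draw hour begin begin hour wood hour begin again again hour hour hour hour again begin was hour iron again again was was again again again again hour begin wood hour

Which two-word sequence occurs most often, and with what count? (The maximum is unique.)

"again again", 5 times

Bigram frequencies (highest first):
  again again: 5
  hour begin: 3
  hour hour: 3
  begin again: 2
  wood hour: 2
  again hour: 2
  … (17 more, each ≤ 1)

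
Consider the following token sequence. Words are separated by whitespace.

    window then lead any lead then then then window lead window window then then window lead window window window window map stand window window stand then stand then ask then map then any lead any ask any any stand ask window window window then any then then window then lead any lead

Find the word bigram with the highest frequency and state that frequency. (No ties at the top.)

"window window", 7 times

Bigram frequencies (highest first):
  window window: 7
  window then: 4
  then then: 4
  lead any: 3
  any lead: 3
  then window: 3
  … (22 more, each ≤ 2)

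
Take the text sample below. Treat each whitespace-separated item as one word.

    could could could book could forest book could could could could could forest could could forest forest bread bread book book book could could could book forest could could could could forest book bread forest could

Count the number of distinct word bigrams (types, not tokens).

14

36 tokens → 35 bigram windows in total.
Repeated bigrams (each contributes count−1 duplicates):
  could could: 12
  could forest: 4
  book could: 3
  forest could: 3
  book book: 2
  could book: 2
  forest book: 2
21 duplicate windows → 35 − 21 = 14 distinct.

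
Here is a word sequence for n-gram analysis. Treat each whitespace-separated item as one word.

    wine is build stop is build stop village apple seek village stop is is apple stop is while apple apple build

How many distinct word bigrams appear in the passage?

16

21 tokens → 20 bigram windows in total.
Repeated bigrams (each contributes count−1 duplicates):
  stop is: 3
  build stop: 2
  is build: 2
4 duplicate windows → 20 − 4 = 16 distinct.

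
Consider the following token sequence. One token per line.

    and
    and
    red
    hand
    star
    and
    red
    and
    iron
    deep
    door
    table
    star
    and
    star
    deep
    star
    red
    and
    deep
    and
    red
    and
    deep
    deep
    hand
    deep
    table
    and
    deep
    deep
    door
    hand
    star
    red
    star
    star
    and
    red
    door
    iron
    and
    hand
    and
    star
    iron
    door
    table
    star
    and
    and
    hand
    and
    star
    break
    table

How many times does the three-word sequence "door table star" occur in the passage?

2

Scanning the 54 overlapping trigram windows for "door table star":
  position 11–13: door table star
  position 47–49: door table star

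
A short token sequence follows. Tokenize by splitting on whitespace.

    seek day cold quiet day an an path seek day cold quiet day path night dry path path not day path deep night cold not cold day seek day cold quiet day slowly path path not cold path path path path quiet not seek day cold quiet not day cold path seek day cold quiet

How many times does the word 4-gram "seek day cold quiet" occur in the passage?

5

Scanning the 52 overlapping 4-gram windows for "seek day cold quiet":
  position 1–4: seek day cold quiet
  position 9–12: seek day cold quiet
  position 28–31: seek day cold quiet
  position 44–47: seek day cold quiet
  position 52–55: seek day cold quiet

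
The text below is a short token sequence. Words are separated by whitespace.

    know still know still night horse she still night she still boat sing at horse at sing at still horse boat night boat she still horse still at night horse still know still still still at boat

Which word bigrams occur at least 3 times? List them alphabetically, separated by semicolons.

Bigram counts meeting the condition (at least 3 times):
  know still: 3
  she still: 3

know still; she still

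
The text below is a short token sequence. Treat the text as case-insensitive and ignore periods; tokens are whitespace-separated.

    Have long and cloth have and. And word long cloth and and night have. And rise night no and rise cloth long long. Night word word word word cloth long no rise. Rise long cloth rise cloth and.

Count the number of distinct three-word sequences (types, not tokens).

35

38 tokens → 36 trigram windows in total.
Repeated trigrams (each contributes count−1 duplicates):
  word word word: 2
1 duplicate windows → 36 − 1 = 35 distinct.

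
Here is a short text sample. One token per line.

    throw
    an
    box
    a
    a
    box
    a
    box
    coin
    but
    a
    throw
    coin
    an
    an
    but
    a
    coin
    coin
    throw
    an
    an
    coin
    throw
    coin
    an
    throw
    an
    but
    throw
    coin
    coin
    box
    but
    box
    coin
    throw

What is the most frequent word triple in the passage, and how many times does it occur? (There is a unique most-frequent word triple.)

Trigram frequencies (highest first):
  throw coin an: 2
  throw an box: 1
  an box a: 1
  box a a: 1
  a a box: 1
  a box a: 1
  … (28 more, each ≤ 1)

"throw coin an", 2 times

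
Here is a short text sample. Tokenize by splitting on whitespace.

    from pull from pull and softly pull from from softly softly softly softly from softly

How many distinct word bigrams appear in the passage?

9

15 tokens → 14 bigram windows in total.
Repeated bigrams (each contributes count−1 duplicates):
  softly softly: 3
  from pull: 2
  from softly: 2
  pull from: 2
5 duplicate windows → 14 − 5 = 9 distinct.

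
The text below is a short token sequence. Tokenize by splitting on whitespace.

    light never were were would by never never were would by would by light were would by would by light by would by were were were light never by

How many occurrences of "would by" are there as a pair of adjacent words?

Scanning the 28 overlapping bigram windows for "would by":
  position 5–6: would by
  position 10–11: would by
  position 12–13: would by
  position 16–17: would by
  position 18–19: would by
  position 22–23: would by

6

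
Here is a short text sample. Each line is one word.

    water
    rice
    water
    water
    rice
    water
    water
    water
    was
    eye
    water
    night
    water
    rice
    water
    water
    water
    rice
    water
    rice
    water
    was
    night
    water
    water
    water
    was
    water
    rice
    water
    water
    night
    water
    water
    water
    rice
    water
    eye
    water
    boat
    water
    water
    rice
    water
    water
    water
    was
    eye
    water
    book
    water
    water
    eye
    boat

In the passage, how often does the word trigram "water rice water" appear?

Scanning the 52 overlapping trigram windows for "water rice water":
  position 1–3: water rice water
  position 4–6: water rice water
  position 13–15: water rice water
  position 17–19: water rice water
  position 19–21: water rice water
  position 28–30: water rice water
  position 35–37: water rice water
  position 42–44: water rice water

8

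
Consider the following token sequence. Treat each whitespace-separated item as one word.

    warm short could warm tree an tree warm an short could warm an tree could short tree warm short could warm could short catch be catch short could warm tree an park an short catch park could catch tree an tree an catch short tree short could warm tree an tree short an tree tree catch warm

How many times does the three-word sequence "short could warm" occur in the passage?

5

Scanning the 55 overlapping trigram windows for "short could warm":
  position 2–4: short could warm
  position 10–12: short could warm
  position 19–21: short could warm
  position 27–29: short could warm
  position 46–48: short could warm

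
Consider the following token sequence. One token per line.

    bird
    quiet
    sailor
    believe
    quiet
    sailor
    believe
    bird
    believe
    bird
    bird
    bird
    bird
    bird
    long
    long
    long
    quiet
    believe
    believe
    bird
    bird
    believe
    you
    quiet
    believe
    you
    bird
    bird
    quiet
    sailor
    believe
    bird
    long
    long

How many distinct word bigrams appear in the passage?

35 tokens → 34 bigram windows in total.
Repeated bigrams (each contributes count−1 duplicates):
  bird bird: 6
  believe bird: 4
  long long: 3
  quiet sailor: 3
  sailor believe: 3
  believe you: 2
  bird believe: 2
  bird long: 2
  … (2 more repeated)
19 duplicate windows → 34 − 19 = 15 distinct.

15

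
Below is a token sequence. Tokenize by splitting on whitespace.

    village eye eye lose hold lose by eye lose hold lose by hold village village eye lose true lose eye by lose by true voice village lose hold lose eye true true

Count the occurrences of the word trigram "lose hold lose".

3

Scanning the 30 overlapping trigram windows for "lose hold lose":
  position 4–6: lose hold lose
  position 9–11: lose hold lose
  position 27–29: lose hold lose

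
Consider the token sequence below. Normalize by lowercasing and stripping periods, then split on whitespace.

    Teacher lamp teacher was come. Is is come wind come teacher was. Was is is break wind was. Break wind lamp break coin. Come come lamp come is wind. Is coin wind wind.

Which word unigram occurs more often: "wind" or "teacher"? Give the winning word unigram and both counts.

"wind" (6 vs 3)

"wind": 6 occurrences
"teacher": 3 occurrences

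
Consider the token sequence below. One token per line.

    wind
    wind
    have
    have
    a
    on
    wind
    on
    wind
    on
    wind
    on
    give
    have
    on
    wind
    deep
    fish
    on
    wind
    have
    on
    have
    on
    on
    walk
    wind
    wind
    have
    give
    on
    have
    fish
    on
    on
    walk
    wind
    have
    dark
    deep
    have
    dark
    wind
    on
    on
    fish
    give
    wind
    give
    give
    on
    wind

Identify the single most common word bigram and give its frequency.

"on wind", 6 times

Bigram frequencies (highest first):
  on wind: 6
  wind have: 4
  wind on: 4
  have on: 3
  on on: 3
  wind wind: 2
  … (23 more, each ≤ 2)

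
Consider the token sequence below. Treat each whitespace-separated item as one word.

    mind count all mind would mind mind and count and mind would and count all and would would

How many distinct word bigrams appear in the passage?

18 tokens → 17 bigram windows in total.
Repeated bigrams (each contributes count−1 duplicates):
  and count: 2
  count all: 2
  mind would: 2
3 duplicate windows → 17 − 3 = 14 distinct.

14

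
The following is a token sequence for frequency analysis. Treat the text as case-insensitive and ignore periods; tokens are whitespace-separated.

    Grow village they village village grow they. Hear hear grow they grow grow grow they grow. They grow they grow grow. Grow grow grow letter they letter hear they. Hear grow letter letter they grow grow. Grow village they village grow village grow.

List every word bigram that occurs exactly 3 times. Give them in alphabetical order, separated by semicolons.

grow village; village grow

Bigram counts meeting the condition (exactly 3 times):
  grow village: 3
  village grow: 3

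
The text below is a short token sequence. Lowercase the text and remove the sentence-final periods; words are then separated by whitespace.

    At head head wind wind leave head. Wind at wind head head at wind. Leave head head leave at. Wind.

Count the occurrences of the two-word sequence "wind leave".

Scanning the 19 overlapping bigram windows for "wind leave":
  position 5–6: wind leave
  position 14–15: wind leave

2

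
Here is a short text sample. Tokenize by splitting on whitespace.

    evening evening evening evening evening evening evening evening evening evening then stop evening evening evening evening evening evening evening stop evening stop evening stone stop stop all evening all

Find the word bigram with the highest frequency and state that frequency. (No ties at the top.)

"evening evening", 15 times

Bigram frequencies (highest first):
  evening evening: 15
  stop evening: 3
  evening stop: 2
  evening then: 1
  then stop: 1
  evening stone: 1
  … (5 more, each ≤ 1)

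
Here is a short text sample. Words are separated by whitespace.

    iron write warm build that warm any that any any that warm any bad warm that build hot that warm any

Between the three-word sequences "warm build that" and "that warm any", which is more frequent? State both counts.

"warm build that": 1 occurrence
"that warm any": 3 occurrences

"that warm any" (3 vs 1)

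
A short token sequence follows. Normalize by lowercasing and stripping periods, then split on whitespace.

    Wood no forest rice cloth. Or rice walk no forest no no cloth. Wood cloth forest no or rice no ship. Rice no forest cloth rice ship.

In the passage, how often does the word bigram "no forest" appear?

3

Scanning the 26 overlapping bigram windows for "no forest":
  position 2–3: no forest
  position 9–10: no forest
  position 23–24: no forest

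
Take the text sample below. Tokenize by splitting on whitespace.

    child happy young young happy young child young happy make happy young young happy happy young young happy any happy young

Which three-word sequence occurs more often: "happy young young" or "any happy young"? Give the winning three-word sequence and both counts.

"happy young young" (3 vs 1)

"happy young young": 3 occurrences
"any happy young": 1 occurrence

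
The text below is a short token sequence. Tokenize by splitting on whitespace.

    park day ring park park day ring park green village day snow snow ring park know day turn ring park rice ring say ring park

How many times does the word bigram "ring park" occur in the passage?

Scanning the 24 overlapping bigram windows for "ring park":
  position 3–4: ring park
  position 7–8: ring park
  position 14–15: ring park
  position 19–20: ring park
  position 24–25: ring park

5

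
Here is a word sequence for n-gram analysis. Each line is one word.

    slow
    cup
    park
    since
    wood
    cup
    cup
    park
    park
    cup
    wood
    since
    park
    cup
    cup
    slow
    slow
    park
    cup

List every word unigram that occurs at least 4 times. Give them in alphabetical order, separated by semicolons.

cup; park

Unigram counts meeting the condition (at least 4 times):
  cup: 7
  park: 5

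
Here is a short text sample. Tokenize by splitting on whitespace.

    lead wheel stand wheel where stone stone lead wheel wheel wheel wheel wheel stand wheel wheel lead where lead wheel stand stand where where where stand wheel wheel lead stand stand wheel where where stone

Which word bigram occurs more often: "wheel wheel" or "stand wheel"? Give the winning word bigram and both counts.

"wheel wheel": 6 occurrences
"stand wheel": 4 occurrences

"wheel wheel" (6 vs 4)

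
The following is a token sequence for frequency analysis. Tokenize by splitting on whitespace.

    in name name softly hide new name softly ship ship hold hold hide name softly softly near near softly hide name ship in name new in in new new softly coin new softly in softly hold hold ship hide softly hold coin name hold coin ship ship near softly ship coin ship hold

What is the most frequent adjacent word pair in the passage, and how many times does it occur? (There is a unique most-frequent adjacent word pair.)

"name softly", 3 times

Bigram frequencies (highest first):
  name softly: 3
  in name: 2
  softly hide: 2
  softly ship: 2
  ship ship: 2
  ship hold: 2
  … (32 more, each ≤ 2)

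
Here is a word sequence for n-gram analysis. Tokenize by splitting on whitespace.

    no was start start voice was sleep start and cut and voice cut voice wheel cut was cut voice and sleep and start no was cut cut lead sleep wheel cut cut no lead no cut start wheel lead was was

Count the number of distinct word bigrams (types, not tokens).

35

41 tokens → 40 bigram windows in total.
Repeated bigrams (each contributes count−1 duplicates):
  cut cut: 2
  cut voice: 2
  no was: 2
  was cut: 2
  wheel cut: 2
5 duplicate windows → 40 − 5 = 35 distinct.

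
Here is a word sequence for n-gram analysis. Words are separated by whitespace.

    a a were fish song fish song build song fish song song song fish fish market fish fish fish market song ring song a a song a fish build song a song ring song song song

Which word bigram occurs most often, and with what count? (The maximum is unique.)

"song song", 4 times

Bigram frequencies (highest first):
  song song: 4
  fish song: 3
  song fish: 3
  fish fish: 3
  song a: 3
  a a: 2
  … (12 more, each ≤ 2)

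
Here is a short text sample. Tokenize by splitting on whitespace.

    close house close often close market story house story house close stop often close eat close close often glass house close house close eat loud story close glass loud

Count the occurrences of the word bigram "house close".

4

Scanning the 28 overlapping bigram windows for "house close":
  position 2–3: house close
  position 10–11: house close
  position 20–21: house close
  position 22–23: house close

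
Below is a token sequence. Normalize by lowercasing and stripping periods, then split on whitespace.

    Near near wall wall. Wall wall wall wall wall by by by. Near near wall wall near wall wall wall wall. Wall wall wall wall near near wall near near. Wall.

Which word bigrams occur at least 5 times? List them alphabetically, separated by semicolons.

near wall; wall wall

Bigram counts meeting the condition (at least 5 times):
  near wall: 5
  wall wall: 14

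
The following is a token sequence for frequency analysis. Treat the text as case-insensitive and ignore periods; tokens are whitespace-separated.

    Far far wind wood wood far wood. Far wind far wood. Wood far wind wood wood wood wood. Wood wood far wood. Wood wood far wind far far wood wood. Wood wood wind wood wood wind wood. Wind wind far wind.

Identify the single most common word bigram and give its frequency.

Bigram frequencies (highest first):
  wood wood: 13
  far wind: 5
  wood far: 5
  wind wood: 4
  far wood: 4
  wind far: 3
  … (3 more, each ≤ 3)

"wood wood", 13 times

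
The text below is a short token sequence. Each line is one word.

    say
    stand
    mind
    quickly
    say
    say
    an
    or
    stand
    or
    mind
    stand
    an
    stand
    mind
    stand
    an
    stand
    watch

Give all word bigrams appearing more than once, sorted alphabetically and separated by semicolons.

an stand; mind stand; stand an; stand mind

Bigram counts meeting the condition (more than once):
  an stand: 2
  mind stand: 2
  stand an: 2
  stand mind: 2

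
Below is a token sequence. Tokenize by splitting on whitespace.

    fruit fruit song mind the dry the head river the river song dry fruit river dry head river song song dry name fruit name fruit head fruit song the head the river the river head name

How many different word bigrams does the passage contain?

26

36 tokens → 35 bigram windows in total.
Repeated bigrams (each contributes count−1 duplicates):
  the river: 3
  fruit song: 2
  head river: 2
  name fruit: 2
  river song: 2
  river the: 2
  song dry: 2
  the head: 2
9 duplicate windows → 35 − 9 = 26 distinct.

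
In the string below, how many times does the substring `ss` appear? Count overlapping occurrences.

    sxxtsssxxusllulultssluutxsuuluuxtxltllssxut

4

Sliding a length-2 window over the 43 characters (42 positions):
  position 5–6: ss
  position 6–7: ss
  position 19–20: ss
  position 39–40: ss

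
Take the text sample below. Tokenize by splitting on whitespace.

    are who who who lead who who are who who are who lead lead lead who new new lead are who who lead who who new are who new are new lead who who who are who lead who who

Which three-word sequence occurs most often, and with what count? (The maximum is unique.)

"lead who who", 4 times

Trigram frequencies (highest first):
  lead who who: 4
  are who who: 3
  who lead who: 3
  who who are: 3
  who are who: 3
  who who who: 2
  … (17 more, each ≤ 2)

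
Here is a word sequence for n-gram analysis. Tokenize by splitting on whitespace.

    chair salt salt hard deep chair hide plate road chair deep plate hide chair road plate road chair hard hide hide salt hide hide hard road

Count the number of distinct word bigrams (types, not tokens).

22

26 tokens → 25 bigram windows in total.
Repeated bigrams (each contributes count−1 duplicates):
  hide hide: 2
  plate road: 2
  road chair: 2
3 duplicate windows → 25 − 3 = 22 distinct.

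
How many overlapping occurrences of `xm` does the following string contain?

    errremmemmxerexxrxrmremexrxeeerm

0

Sliding a length-2 window over the 32 characters (31 positions):
  (no match at any position)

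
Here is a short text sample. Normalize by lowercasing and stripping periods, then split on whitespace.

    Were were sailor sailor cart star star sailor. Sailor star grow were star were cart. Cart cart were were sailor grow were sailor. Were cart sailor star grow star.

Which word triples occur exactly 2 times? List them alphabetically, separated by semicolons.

sailor star grow; were were sailor

Trigram counts meeting the condition (exactly 2 times):
  sailor star grow: 2
  were were sailor: 2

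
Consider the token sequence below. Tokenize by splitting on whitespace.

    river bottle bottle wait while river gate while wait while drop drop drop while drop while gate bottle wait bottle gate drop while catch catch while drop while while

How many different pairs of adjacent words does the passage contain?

29 tokens → 28 bigram windows in total.
Repeated bigrams (each contributes count−1 duplicates):
  drop while: 4
  while drop: 3
  bottle wait: 2
  drop drop: 2
  wait while: 2
8 duplicate windows → 28 − 8 = 20 distinct.

20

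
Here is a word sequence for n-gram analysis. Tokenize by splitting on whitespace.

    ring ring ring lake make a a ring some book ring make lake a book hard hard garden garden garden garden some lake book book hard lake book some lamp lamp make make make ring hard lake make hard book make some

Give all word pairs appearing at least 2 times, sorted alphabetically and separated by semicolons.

Bigram counts meeting the condition (at least 2 times):
  book hard: 2
  garden garden: 3
  hard lake: 2
  lake book: 2
  lake make: 2
  make make: 2
  ring ring: 2

book hard; garden garden; hard lake; lake book; lake make; make make; ring ring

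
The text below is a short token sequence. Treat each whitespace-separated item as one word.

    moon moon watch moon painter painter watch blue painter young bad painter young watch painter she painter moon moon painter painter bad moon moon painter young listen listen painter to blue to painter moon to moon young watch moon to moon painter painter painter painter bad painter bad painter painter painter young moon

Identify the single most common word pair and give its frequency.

Bigram frequencies (highest first):
  painter painter: 7
  moon painter: 4
  painter young: 4
  moon moon: 3
  bad painter: 3
  painter bad: 3
  … (23 more, each ≤ 2)

"painter painter", 7 times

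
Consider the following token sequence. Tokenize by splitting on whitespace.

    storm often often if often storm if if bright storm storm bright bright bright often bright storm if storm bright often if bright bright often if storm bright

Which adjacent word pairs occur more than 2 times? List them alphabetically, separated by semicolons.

Bigram counts meeting the condition (more than 2 times):
  bright bright: 3
  bright often: 3
  often if: 3
  storm bright: 3

bright bright; bright often; often if; storm bright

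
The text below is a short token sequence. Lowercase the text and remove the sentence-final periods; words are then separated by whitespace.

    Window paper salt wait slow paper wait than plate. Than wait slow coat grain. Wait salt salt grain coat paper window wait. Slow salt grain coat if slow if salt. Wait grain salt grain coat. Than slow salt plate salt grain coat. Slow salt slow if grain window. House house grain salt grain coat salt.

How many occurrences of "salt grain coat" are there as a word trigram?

5

Scanning the 53 overlapping trigram windows for "salt grain coat":
  position 17–19: salt grain coat
  position 24–26: salt grain coat
  position 33–35: salt grain coat
  position 40–42: salt grain coat
  position 52–54: salt grain coat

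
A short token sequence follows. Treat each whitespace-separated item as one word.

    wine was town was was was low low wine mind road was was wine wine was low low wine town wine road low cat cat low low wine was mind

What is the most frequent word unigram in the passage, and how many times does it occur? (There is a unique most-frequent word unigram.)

Unigram frequencies (highest first):
  was: 8
  wine: 7
  low: 7
  town: 2
  mind: 2
  road: 2
  … (1 more, each ≤ 2)

"was", 8 times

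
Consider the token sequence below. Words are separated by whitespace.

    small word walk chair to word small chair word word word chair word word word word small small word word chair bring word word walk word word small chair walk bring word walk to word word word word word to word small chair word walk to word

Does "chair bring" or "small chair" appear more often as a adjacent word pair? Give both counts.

"chair bring": 1 occurrence
"small chair": 3 occurrences

"small chair" (3 vs 1)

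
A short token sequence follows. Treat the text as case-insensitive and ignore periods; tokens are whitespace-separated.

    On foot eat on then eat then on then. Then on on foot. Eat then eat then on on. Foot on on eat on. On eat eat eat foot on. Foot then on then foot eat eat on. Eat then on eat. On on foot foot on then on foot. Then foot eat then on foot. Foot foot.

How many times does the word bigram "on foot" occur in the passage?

7

Scanning the 57 overlapping bigram windows for "on foot":
  position 1–2: on foot
  position 12–13: on foot
  position 19–20: on foot
  position 30–31: on foot
  position 44–45: on foot
  position 49–50: on foot
  position 55–56: on foot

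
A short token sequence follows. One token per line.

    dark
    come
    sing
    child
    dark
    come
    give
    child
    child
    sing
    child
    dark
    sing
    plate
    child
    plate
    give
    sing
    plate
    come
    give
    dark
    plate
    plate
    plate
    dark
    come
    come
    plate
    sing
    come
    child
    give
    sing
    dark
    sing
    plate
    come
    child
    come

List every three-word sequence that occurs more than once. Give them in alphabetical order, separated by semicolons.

dark sing plate; sing child dark; sing plate come

Trigram counts meeting the condition (more than once):
  dark sing plate: 2
  sing child dark: 2
  sing plate come: 2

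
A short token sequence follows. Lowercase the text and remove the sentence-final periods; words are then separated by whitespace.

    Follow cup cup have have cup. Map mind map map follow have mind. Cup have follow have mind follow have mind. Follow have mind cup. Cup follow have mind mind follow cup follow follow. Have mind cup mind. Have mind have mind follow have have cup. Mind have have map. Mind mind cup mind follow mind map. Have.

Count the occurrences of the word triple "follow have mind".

Scanning the 56 overlapping trigram windows for "follow have mind":
  position 11–13: follow have mind
  position 16–18: follow have mind
  position 19–21: follow have mind
  position 22–24: follow have mind
  position 27–29: follow have mind
  position 34–36: follow have mind

6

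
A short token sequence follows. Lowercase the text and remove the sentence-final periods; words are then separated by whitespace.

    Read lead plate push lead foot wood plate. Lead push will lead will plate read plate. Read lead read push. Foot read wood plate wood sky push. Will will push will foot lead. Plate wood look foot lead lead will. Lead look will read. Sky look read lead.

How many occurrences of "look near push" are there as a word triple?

0

Scanning the 46 overlapping trigram windows for "look near push":
  (none found)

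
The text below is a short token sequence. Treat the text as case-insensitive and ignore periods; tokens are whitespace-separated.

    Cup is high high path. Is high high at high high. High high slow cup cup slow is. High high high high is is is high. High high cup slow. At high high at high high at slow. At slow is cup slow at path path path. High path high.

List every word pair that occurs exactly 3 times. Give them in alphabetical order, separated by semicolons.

Bigram counts meeting the condition (exactly 3 times):
  at high: 3
  cup slow: 3
  high at: 3
  slow at: 3

at high; cup slow; high at; slow at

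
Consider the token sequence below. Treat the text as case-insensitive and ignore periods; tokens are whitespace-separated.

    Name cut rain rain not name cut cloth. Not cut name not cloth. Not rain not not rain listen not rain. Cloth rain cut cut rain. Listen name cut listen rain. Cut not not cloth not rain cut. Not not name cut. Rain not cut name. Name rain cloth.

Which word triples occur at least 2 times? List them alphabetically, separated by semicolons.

Trigram counts meeting the condition (at least 2 times):
  cloth not rain: 2
  cut not not: 2
  name cut rain: 2
  not cloth not: 2
  not cut name: 2
  not name cut: 2
  rain cut not: 2

cloth not rain; cut not not; name cut rain; not cloth not; not cut name; not name cut; rain cut not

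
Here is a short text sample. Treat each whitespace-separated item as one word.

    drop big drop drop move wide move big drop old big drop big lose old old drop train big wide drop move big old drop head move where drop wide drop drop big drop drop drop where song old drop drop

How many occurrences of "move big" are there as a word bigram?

Scanning the 40 overlapping bigram windows for "move big":
  position 7–8: move big
  position 22–23: move big

2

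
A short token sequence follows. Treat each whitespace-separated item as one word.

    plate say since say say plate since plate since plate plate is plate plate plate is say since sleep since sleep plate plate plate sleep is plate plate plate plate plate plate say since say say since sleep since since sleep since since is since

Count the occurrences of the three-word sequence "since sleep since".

3

Scanning the 43 overlapping trigram windows for "since sleep since":
  position 18–20: since sleep since
  position 37–39: since sleep since
  position 40–42: since sleep since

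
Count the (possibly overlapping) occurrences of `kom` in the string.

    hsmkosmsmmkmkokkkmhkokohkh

Sliding a length-3 window over the 26 characters (24 positions):
  (no match at any position)

0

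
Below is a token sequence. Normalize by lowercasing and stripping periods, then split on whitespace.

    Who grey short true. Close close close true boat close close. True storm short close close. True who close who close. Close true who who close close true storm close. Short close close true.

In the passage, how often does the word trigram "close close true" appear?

6

Scanning the 32 overlapping trigram windows for "close close true":
  position 6–8: close close true
  position 10–12: close close true
  position 15–17: close close true
  position 21–23: close close true
  position 26–28: close close true
  position 32–34: close close true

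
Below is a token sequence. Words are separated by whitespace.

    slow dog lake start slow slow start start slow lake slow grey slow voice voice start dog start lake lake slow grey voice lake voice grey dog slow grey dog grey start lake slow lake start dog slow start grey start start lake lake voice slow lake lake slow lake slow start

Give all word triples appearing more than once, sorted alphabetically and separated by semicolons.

Trigram counts meeting the condition (more than once):
  lake lake slow: 2
  lake slow grey: 2
  lake slow lake: 2
  slow lake slow: 2
  start lake lake: 2

lake lake slow; lake slow grey; lake slow lake; slow lake slow; start lake lake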